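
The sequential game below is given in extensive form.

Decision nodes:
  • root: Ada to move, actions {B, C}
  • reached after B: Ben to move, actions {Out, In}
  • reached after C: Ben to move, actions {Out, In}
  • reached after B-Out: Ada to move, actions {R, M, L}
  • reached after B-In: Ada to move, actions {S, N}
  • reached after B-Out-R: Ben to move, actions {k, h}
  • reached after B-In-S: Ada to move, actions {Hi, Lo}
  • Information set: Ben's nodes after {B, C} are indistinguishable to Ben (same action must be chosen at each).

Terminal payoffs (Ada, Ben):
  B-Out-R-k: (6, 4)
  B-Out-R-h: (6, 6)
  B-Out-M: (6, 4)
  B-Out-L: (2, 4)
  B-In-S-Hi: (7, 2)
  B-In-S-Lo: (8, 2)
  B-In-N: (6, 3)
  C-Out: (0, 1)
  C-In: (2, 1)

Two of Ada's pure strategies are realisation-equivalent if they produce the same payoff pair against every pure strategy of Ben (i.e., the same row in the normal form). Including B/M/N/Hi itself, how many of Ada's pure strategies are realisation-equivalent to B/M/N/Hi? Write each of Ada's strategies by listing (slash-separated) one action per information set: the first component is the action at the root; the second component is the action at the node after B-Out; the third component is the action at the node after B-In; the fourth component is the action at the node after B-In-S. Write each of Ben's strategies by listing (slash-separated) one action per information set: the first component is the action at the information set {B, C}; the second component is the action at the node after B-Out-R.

2

Row for B/M/N/Hi (columns Out/k, Out/h, In/k, In/h): (6,4) (6,4) (6,3) (6,3).
Under B/M/N/Hi, Ada's choice at the node after B-In-S can never be reached regardless of what Ben does, so varying those choices leaves every outcome unchanged.
Holding the reachable choices fixed and varying the unreachable one freely already gives 2 equivalent strategies.
No other strategy reproduces this row, so those 2 are the full class: B/M/N/Hi, B/M/N/Lo.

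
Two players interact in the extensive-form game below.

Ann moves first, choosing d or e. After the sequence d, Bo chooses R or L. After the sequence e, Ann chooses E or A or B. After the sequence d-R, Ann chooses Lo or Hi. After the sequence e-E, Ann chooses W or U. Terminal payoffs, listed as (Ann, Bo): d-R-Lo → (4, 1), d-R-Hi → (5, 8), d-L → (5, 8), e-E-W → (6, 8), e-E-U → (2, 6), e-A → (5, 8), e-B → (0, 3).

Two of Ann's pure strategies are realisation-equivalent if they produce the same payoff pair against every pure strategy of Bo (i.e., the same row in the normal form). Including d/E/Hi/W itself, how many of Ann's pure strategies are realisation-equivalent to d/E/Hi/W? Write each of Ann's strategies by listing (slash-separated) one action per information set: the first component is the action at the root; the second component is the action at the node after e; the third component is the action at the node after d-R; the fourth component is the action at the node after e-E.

10

Row for d/E/Hi/W (columns R, L): (5,8) (5,8).
Under d/E/Hi/W, Ann's choice at the node after e and at the node after e-E can never be reached regardless of what Bo does, so varying those choices leaves every outcome unchanged.
Holding the reachable choices fixed and varying the unreachable ones freely already gives 3 × 2 = 6 equivalent strategies.
Checking the remaining rows, e/A/Lo/W, e/A/Lo/U, e/A/Hi/W, e/A/Hi/U also happen to give the same payoffs in every column, bringing the total to 10: d/E/Hi/W, d/E/Hi/U, d/A/Hi/W, d/A/Hi/U, d/B/Hi/W, d/B/Hi/U, e/A/Lo/W, e/A/Lo/U, e/A/Hi/W, e/A/Hi/U.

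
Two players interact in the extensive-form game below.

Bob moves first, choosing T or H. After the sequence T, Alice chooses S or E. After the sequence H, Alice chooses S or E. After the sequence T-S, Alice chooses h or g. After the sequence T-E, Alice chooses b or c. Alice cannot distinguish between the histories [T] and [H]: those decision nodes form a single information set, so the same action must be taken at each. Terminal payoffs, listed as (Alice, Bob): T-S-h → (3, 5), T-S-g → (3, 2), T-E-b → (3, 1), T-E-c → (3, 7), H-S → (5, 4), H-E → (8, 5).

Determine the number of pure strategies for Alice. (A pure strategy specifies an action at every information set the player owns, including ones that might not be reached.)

Alice owns the information set {T, H} with actions {S, E} — two choices.
Alice owns the node after T-S with actions {h, g} — two choices.
Alice owns the node after T-E with actions {b, c} — two choices.
A pure strategy fixes one action at each information set independently, so the count is the product 2 × 2 × 2 = 8.
(For reference, Bob has 2 pure strategies, giving a 8×2 normal-form matrix.)

8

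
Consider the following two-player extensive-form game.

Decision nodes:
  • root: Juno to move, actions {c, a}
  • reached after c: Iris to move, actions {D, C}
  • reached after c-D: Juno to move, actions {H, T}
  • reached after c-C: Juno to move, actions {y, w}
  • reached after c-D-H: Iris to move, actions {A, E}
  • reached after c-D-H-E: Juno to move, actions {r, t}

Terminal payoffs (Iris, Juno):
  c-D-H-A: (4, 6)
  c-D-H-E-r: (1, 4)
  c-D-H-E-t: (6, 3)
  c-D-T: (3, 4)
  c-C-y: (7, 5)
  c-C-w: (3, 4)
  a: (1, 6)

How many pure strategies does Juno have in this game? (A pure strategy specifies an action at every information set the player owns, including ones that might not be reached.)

16

Juno owns the root with actions {c, a} — two choices.
Juno owns the node after c-D with actions {H, T} — two choices.
Juno owns the node after c-C with actions {y, w} — two choices.
Juno owns the node after c-D-H-E with actions {r, t} — two choices.
A pure strategy fixes one action at each information set independently, so the count is the product 2 × 2 × 2 × 2 = 16.
(For reference, Iris has 4 pure strategies, giving a 16×4 normal-form matrix.)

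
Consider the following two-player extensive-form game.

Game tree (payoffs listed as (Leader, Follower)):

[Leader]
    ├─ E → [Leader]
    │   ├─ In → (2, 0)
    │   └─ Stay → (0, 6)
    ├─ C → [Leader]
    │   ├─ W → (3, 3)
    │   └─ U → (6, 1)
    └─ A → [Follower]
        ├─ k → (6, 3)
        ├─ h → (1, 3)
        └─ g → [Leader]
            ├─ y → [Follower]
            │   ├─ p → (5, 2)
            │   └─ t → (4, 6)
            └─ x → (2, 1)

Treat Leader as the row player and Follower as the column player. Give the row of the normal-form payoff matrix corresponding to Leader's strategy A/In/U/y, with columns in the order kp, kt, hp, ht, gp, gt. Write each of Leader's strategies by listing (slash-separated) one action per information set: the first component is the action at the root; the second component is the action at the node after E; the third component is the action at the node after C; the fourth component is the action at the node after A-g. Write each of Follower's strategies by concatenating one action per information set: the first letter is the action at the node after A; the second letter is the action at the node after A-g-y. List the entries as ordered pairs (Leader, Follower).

vs kp: Leader plays A → Follower plays k at [A] → (6, 3)
vs kt: Leader plays A → Follower plays k at [A] → (6, 3)
vs hp: Leader plays A → Follower plays h at [A] → (1, 3)
vs ht: Leader plays A → Follower plays h at [A] → (1, 3)
vs gp: Leader plays A → Follower plays g at [A] → Leader plays y at [A-g] → Follower plays p at [A-g-y] → (5, 2)
vs gt: Leader plays A → Follower plays g at [A] → Leader plays y at [A-g] → Follower plays t at [A-g-y] → (4, 6)

(6,3) (6,3) (1,3) (1,3) (5,2) (4,6)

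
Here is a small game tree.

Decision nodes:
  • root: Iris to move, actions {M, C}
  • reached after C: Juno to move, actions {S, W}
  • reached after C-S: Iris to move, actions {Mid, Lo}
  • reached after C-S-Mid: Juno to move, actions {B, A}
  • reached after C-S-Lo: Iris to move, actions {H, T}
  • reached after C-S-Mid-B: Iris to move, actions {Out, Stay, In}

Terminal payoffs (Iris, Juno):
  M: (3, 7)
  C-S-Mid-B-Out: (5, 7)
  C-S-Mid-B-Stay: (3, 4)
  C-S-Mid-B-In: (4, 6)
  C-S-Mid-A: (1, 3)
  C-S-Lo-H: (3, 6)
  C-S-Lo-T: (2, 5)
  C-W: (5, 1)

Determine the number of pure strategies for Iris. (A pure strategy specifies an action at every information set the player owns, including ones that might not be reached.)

Iris owns the root with actions {M, C} — two choices.
Iris owns the node after C-S with actions {Mid, Lo} — two choices.
Iris owns the node after C-S-Lo with actions {H, T} — two choices.
Iris owns the node after C-S-Mid-B with actions {Out, Stay, In} — three choices.
A pure strategy fixes one action at each information set independently, so the count is the product 2 × 2 × 2 × 3 = 24.

24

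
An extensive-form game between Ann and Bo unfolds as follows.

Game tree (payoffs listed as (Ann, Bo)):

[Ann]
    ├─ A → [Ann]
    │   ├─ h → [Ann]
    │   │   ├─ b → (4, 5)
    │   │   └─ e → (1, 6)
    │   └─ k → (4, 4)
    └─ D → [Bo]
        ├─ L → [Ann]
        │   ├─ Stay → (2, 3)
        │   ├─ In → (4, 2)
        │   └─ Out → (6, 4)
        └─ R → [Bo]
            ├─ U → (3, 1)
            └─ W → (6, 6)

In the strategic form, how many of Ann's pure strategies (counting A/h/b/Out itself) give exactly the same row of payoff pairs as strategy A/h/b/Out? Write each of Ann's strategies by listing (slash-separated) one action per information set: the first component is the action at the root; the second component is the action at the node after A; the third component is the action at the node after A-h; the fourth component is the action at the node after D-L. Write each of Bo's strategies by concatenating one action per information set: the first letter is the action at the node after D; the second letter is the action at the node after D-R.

Row for A/h/b/Out (columns LU, LW, RU, RW): (4,5) (4,5) (4,5) (4,5).
Under A/h/b/Out, Ann's choice at the node after D-L can never be reached regardless of what Bo does, so varying those choices leaves every outcome unchanged.
Holding the reachable choices fixed and varying the unreachable one freely already gives 3 equivalent strategies.
No other strategy reproduces this row, so those 3 are the full class: A/h/b/Stay, A/h/b/In, A/h/b/Out.

3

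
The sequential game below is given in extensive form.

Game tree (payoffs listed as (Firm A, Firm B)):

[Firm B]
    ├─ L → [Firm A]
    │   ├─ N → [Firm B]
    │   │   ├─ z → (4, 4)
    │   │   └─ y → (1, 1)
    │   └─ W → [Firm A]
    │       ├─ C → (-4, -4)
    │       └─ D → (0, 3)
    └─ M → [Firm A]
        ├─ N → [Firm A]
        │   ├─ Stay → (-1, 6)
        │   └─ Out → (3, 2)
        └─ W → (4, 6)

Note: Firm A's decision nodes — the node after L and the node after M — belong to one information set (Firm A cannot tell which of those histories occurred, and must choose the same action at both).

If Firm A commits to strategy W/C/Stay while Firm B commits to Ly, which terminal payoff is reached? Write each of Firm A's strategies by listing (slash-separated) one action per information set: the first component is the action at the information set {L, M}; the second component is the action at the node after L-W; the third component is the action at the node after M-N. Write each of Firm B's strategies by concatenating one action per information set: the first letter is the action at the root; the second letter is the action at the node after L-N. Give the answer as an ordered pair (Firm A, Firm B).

Trace the play path from the root:
  Firm B plays L
  Firm A plays W at [L]
  Firm A plays C at [L-W]
→ terminal payoff (-4, -4).
(Firm A's choice at the node after M-N is never reached on this path, so it doesn't affect the outcome.)

(-4, -4)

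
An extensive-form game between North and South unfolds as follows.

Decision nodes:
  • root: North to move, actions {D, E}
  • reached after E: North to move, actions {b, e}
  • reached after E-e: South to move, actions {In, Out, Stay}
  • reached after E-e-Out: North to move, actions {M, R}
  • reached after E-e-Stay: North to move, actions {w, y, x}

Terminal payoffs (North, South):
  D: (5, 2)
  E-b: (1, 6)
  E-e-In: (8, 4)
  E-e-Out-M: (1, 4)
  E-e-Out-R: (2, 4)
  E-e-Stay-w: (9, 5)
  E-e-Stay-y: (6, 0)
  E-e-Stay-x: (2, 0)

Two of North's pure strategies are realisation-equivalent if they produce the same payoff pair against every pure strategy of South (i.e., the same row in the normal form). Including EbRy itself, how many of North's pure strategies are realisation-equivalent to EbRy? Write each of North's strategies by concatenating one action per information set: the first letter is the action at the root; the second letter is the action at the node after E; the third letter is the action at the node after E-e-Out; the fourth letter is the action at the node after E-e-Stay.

6

Row for EbRy (columns In, Out, Stay): (1,6) (1,6) (1,6).
Under EbRy, North's choice at the node after E-e-Out and at the node after E-e-Stay can never be reached regardless of what South does, so varying those choices leaves every outcome unchanged.
Holding the reachable choices fixed and varying the unreachable ones freely already gives 2 × 3 = 6 equivalent strategies.
No other strategy reproduces this row, so those 6 are the full class: EbMw, EbMy, EbMx, EbRw, EbRy, EbRx.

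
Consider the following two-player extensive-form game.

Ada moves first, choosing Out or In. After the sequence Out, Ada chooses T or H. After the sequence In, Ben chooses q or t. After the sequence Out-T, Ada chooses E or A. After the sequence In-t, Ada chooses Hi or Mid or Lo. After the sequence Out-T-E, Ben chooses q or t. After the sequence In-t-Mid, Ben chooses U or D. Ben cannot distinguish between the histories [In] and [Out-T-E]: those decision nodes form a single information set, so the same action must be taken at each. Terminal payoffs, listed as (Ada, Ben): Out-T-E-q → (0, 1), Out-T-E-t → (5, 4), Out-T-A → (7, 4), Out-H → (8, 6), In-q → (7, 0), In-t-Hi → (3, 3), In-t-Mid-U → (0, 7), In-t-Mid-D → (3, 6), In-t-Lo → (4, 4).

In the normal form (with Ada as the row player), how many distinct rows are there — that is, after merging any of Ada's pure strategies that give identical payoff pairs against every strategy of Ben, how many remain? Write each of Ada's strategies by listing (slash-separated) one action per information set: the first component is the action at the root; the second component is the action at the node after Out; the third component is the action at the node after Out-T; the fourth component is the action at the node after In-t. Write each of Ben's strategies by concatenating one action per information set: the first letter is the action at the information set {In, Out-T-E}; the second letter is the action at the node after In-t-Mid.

Ada has 24 pure strategies: Out/T/E/Hi, Out/T/E/Mid, Out/T/E/Lo, Out/T/A/Hi, Out/T/A/Mid, Out/T/A/Lo, Out/H/E/Hi, Out/H/E/Mid, Out/H/E/Lo, Out/H/A/Hi, Out/H/A/Mid, Out/H/A/Lo, In/T/E/Hi, In/T/E/Mid, In/T/E/Lo, In/T/A/Hi, In/T/A/Mid, In/T/A/Lo, In/H/E/Hi, In/H/E/Mid, In/H/E/Lo, In/H/A/Hi, In/H/A/Mid, In/H/A/Lo. Columns: qU, qD, tU, tD.
{Out/T/E/Hi, Out/T/E/Mid, Out/T/E/Lo} → row (0,1) (0,1) (5,4) (5,4)
{Out/T/A/Hi, Out/T/A/Mid, Out/T/A/Lo} → row (7,4) (7,4) (7,4) (7,4)
{Out/H/E/Hi, Out/H/E/Mid, Out/H/E/Lo, Out/H/A/Hi, Out/H/A/Mid, Out/H/A/Lo} → row (8,6) (8,6) (8,6) (8,6)
{In/T/E/Hi, In/T/A/Hi, In/H/E/Hi, In/H/A/Hi} → row (7,0) (7,0) (3,3) (3,3)
{In/T/E/Mid, In/T/A/Mid, In/H/E/Mid, In/H/A/Mid} → row (7,0) (7,0) (0,7) (3,6)
{In/T/E/Lo, In/T/A/Lo, In/H/E/Lo, In/H/A/Lo} → row (7,0) (7,0) (4,4) (4,4)
That's 6 distinct rows out of 24 strategies.

6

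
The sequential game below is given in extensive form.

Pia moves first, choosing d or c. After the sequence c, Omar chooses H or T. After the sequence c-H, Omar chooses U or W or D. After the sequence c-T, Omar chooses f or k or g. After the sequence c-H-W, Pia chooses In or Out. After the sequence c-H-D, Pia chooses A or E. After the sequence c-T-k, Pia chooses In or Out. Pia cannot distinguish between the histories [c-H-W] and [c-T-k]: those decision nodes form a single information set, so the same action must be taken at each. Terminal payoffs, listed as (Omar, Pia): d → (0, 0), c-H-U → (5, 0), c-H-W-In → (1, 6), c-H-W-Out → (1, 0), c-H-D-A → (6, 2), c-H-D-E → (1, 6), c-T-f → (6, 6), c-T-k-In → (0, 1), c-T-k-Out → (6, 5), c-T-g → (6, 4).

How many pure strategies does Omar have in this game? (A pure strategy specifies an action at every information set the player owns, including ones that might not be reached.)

Omar owns the node after c with actions {H, T} — two choices.
Omar owns the node after c-H with actions {U, W, D} — three choices.
Omar owns the node after c-T with actions {f, k, g} — three choices.
A pure strategy fixes one action at each information set independently, so the count is the product 2 × 3 × 3 = 18.
(For reference, Pia has 8 pure strategies, giving a 18×8 normal-form matrix.)

18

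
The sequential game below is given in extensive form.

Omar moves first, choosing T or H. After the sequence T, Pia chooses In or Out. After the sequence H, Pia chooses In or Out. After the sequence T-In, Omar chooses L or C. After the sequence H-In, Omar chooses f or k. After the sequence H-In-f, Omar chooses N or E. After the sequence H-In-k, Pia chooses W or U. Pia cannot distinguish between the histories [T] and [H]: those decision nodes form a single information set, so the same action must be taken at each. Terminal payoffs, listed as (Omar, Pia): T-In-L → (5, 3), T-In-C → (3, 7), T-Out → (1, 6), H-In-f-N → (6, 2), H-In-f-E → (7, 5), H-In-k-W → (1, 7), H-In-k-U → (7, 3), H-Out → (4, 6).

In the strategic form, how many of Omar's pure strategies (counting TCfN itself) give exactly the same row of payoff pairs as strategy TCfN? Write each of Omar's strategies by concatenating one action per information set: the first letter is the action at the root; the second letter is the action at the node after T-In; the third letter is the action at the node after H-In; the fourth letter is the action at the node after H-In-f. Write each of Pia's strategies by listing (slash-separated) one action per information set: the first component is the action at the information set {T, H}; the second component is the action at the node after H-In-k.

4

Row for TCfN (columns In/W, In/U, Out/W, Out/U): (3,7) (3,7) (1,6) (1,6).
Under TCfN, Omar's choice at the node after H-In and at the node after H-In-f can never be reached regardless of what Pia does, so varying those choices leaves every outcome unchanged.
Holding the reachable choices fixed and varying the unreachable ones freely already gives 2 × 2 = 4 equivalent strategies.
No other strategy reproduces this row, so those 4 are the full class: TCfN, TCfE, TCkN, TCkE.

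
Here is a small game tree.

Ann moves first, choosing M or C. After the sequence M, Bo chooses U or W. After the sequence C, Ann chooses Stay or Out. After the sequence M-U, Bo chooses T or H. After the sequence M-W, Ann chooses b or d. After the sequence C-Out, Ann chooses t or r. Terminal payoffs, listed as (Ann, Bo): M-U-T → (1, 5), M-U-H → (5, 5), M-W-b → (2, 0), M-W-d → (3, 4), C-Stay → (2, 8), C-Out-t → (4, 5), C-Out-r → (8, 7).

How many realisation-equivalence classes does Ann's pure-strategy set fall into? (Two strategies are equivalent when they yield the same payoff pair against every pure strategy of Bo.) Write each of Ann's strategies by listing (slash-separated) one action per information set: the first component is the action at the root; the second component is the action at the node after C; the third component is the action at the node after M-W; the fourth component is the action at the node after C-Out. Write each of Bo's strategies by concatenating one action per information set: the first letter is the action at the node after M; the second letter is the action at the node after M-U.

5

Ann has 16 pure strategies: M/Stay/b/t, M/Stay/b/r, M/Stay/d/t, M/Stay/d/r, M/Out/b/t, M/Out/b/r, M/Out/d/t, M/Out/d/r, C/Stay/b/t, C/Stay/b/r, C/Stay/d/t, C/Stay/d/r, C/Out/b/t, C/Out/b/r, C/Out/d/t, C/Out/d/r. Columns: UT, UH, WT, WH.
{M/Stay/b/t, M/Stay/b/r, M/Out/b/t, M/Out/b/r} → row (1,5) (5,5) (2,0) (2,0)
{M/Stay/d/t, M/Stay/d/r, M/Out/d/t, M/Out/d/r} → row (1,5) (5,5) (3,4) (3,4)
{C/Stay/b/t, C/Stay/b/r, C/Stay/d/t, C/Stay/d/r} → row (2,8) (2,8) (2,8) (2,8)
{C/Out/b/t, C/Out/d/t} → row (4,5) (4,5) (4,5) (4,5)
{C/Out/b/r, C/Out/d/r} → row (8,7) (8,7) (8,7) (8,7)
That's 5 distinct rows out of 16 strategies.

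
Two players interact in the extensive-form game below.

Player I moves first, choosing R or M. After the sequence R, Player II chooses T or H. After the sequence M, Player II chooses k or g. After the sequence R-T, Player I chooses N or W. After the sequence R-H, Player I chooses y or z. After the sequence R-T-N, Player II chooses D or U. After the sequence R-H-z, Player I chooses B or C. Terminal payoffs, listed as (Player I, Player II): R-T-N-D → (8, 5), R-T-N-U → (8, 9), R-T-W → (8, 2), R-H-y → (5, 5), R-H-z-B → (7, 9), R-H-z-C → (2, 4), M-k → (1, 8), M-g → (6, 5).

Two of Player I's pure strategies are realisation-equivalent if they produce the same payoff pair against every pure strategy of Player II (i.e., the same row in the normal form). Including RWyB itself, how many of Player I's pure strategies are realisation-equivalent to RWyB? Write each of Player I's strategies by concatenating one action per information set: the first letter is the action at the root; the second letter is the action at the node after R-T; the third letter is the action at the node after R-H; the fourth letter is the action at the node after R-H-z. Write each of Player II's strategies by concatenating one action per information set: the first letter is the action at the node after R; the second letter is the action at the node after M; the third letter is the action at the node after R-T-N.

2

Row for RWyB (columns TkD, TkU, TgD, TgU, HkD, HkU, HgD, HgU): (8,2) (8,2) (8,2) (8,2) (5,5) (5,5) (5,5) (5,5).
Under RWyB, Player I's choice at the node after R-H-z can never be reached regardless of what Player II does, so varying those choices leaves every outcome unchanged.
Holding the reachable choices fixed and varying the unreachable one freely already gives 2 equivalent strategies.
No other strategy reproduces this row, so those 2 are the full class: RWyB, RWyC.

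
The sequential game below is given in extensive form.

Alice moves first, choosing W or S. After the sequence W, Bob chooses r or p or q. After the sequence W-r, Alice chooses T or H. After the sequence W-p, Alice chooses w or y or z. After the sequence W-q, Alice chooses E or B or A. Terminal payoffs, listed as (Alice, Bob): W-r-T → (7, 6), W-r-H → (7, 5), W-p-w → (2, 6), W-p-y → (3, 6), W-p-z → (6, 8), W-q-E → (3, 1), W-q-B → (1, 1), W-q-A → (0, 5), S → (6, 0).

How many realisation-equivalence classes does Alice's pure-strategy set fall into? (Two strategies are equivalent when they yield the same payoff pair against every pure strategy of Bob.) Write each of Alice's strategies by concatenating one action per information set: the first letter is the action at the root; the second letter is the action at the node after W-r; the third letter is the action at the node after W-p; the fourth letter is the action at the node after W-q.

19

Alice has 36 pure strategies: WTwE, WTwB, WTwA, WTyE, WTyB, WTyA, WTzE, WTzB, WTzA, WHwE, WHwB, WHwA, WHyE, WHyB, WHyA, WHzE, WHzB, WHzA, STwE, STwB, STwA, STyE, STyB, STyA, STzE, STzB, STzA, SHwE, SHwB, SHwA, SHyE, SHyB, SHyA, SHzE, SHzB, SHzA. Columns: r, p, q.
{WTwE} → row (7,6) (2,6) (3,1)
{WTwB} → row (7,6) (2,6) (1,1)
{WTwA} → row (7,6) (2,6) (0,5)
{WTyE} → row (7,6) (3,6) (3,1)
{WTyB} → row (7,6) (3,6) (1,1)
{WTyA} → row (7,6) (3,6) (0,5)
{WTzE} → row (7,6) (6,8) (3,1)
{WTzB} → row (7,6) (6,8) (1,1)
{WTzA} → row (7,6) (6,8) (0,5)
{WHwE} → row (7,5) (2,6) (3,1)
{WHwB} → row (7,5) (2,6) (1,1)
{WHwA} → row (7,5) (2,6) (0,5)
{WHyE} → row (7,5) (3,6) (3,1)
{WHyB} → row (7,5) (3,6) (1,1)
{WHyA} → row (7,5) (3,6) (0,5)
{WHzE} → row (7,5) (6,8) (3,1)
{WHzB} → row (7,5) (6,8) (1,1)
{WHzA} → row (7,5) (6,8) (0,5)
{STwE, STwB, STwA, STyE, STyB, STyA, STzE, STzB, STzA, SHwE, SHwB, SHwA, SHyE, SHyB, SHyA, SHzE, SHzB, SHzA} → row (6,0) (6,0) (6,0)
That's 19 distinct rows out of 36 strategies.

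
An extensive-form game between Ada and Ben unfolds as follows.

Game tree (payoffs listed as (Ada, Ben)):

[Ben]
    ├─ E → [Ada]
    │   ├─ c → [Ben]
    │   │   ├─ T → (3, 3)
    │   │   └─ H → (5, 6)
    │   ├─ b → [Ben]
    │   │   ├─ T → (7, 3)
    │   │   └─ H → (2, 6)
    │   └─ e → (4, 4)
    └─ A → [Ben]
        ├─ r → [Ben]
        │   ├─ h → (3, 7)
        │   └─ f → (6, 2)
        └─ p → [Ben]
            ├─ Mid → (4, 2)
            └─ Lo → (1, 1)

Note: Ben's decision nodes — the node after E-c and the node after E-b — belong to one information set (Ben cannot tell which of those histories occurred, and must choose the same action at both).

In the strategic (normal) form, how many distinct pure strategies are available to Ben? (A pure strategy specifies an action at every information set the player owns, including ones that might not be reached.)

Ben owns the root with actions {E, A} — two choices.
Ben owns the node after A with actions {r, p} — two choices.
Ben owns the information set {E-c, E-b} with actions {T, H} — two choices.
Ben owns the node after A-r with actions {h, f} — two choices.
Ben owns the node after A-p with actions {Mid, Lo} — two choices.
A pure strategy fixes one action at each information set independently, so the count is the product 2 × 2 × 2 × 2 × 2 = 32.
(For reference, Ada has 3 pure strategies, giving a 32×3 normal-form matrix.)

32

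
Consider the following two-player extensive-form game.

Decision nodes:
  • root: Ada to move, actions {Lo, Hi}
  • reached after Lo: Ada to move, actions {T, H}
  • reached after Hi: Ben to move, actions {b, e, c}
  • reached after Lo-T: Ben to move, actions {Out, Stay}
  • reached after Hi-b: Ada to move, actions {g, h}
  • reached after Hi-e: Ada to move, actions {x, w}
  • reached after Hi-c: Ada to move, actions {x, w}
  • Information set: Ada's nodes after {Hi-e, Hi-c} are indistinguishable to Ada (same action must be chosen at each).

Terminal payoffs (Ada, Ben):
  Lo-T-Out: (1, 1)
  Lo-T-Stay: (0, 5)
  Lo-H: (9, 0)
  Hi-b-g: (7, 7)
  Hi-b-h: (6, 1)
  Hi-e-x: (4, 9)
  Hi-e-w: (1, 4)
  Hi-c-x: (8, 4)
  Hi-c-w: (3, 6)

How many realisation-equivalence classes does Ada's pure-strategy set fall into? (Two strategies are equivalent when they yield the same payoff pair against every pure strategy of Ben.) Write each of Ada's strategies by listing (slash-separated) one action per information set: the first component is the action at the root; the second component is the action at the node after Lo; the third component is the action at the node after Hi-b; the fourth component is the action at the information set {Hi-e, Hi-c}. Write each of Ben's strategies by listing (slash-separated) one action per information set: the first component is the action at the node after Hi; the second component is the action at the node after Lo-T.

6

Ada has 16 pure strategies: Lo/T/g/x, Lo/T/g/w, Lo/T/h/x, Lo/T/h/w, Lo/H/g/x, Lo/H/g/w, Lo/H/h/x, Lo/H/h/w, Hi/T/g/x, Hi/T/g/w, Hi/T/h/x, Hi/T/h/w, Hi/H/g/x, Hi/H/g/w, Hi/H/h/x, Hi/H/h/w. Columns: b/Out, b/Stay, e/Out, e/Stay, c/Out, c/Stay.
{Lo/T/g/x, Lo/T/g/w, Lo/T/h/x, Lo/T/h/w} → row (1,1) (0,5) (1,1) (0,5) (1,1) (0,5)
{Lo/H/g/x, Lo/H/g/w, Lo/H/h/x, Lo/H/h/w} → row (9,0) (9,0) (9,0) (9,0) (9,0) (9,0)
{Hi/T/g/x, Hi/H/g/x} → row (7,7) (7,7) (4,9) (4,9) (8,4) (8,4)
{Hi/T/g/w, Hi/H/g/w} → row (7,7) (7,7) (1,4) (1,4) (3,6) (3,6)
{Hi/T/h/x, Hi/H/h/x} → row (6,1) (6,1) (4,9) (4,9) (8,4) (8,4)
{Hi/T/h/w, Hi/H/h/w} → row (6,1) (6,1) (1,4) (1,4) (3,6) (3,6)
That's 6 distinct rows out of 16 strategies.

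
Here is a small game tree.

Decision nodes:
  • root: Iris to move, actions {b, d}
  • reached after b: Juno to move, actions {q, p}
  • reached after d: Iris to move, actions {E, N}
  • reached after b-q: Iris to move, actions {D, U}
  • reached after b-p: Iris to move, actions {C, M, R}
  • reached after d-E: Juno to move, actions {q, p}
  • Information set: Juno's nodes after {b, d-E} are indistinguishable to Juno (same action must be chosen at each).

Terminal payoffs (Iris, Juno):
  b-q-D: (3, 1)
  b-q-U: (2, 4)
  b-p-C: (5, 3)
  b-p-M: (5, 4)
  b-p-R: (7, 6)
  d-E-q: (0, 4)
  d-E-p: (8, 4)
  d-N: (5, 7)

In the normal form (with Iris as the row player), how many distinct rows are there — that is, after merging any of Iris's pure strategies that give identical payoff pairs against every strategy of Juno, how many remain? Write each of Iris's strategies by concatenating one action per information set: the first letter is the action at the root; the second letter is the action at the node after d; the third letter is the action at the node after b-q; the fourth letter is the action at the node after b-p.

Iris has 24 pure strategies: bEDC, bEDM, bEDR, bEUC, bEUM, bEUR, bNDC, bNDM, bNDR, bNUC, bNUM, bNUR, dEDC, dEDM, dEDR, dEUC, dEUM, dEUR, dNDC, dNDM, dNDR, dNUC, dNUM, dNUR. Columns: q, p.
{bEDC, bNDC} → row (3,1) (5,3)
{bEDM, bNDM} → row (3,1) (5,4)
{bEDR, bNDR} → row (3,1) (7,6)
{bEUC, bNUC} → row (2,4) (5,3)
{bEUM, bNUM} → row (2,4) (5,4)
{bEUR, bNUR} → row (2,4) (7,6)
{dEDC, dEDM, dEDR, dEUC, dEUM, dEUR} → row (0,4) (8,4)
{dNDC, dNDM, dNDR, dNUC, dNUM, dNUR} → row (5,7) (5,7)
That's 8 distinct rows out of 24 strategies.

8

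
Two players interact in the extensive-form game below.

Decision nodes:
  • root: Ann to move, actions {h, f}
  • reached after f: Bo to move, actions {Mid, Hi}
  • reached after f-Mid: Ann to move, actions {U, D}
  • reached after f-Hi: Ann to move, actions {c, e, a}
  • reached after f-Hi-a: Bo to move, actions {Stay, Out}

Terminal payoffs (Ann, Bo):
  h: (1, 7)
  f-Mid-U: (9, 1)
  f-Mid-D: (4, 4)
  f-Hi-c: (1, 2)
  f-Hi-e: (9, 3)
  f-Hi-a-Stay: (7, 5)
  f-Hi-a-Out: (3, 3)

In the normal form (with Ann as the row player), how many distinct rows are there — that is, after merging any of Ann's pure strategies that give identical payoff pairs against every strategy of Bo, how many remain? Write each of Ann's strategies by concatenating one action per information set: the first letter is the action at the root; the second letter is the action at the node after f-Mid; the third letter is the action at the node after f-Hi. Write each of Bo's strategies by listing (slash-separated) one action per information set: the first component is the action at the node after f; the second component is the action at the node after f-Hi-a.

Ann has 12 pure strategies: hUc, hUe, hUa, hDc, hDe, hDa, fUc, fUe, fUa, fDc, fDe, fDa. Columns: Mid/Stay, Mid/Out, Hi/Stay, Hi/Out.
{hUc, hUe, hUa, hDc, hDe, hDa} → row (1,7) (1,7) (1,7) (1,7)
{fUc} → row (9,1) (9,1) (1,2) (1,2)
{fUe} → row (9,1) (9,1) (9,3) (9,3)
{fUa} → row (9,1) (9,1) (7,5) (3,3)
{fDc} → row (4,4) (4,4) (1,2) (1,2)
{fDe} → row (4,4) (4,4) (9,3) (9,3)
{fDa} → row (4,4) (4,4) (7,5) (3,3)
That's 7 distinct rows out of 12 strategies.

7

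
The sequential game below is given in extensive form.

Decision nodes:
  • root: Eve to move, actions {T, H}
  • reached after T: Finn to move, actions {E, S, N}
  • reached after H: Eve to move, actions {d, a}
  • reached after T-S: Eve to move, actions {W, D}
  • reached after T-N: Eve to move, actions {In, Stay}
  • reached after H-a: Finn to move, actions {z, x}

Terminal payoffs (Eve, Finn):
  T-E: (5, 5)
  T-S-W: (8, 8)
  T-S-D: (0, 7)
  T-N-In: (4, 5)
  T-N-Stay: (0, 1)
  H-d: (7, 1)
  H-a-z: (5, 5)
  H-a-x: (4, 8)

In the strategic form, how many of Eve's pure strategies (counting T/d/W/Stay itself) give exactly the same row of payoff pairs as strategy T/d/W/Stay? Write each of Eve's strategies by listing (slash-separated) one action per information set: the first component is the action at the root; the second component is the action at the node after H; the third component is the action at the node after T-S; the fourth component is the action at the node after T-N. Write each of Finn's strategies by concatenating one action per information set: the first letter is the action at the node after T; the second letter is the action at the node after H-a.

2

Row for T/d/W/Stay (columns Ez, Ex, Sz, Sx, Nz, Nx): (5,5) (5,5) (8,8) (8,8) (0,1) (0,1).
Under T/d/W/Stay, Eve's choice at the node after H can never be reached regardless of what Finn does, so varying those choices leaves every outcome unchanged.
Holding the reachable choices fixed and varying the unreachable one freely already gives 2 equivalent strategies.
No other strategy reproduces this row, so those 2 are the full class: T/d/W/Stay, T/a/W/Stay.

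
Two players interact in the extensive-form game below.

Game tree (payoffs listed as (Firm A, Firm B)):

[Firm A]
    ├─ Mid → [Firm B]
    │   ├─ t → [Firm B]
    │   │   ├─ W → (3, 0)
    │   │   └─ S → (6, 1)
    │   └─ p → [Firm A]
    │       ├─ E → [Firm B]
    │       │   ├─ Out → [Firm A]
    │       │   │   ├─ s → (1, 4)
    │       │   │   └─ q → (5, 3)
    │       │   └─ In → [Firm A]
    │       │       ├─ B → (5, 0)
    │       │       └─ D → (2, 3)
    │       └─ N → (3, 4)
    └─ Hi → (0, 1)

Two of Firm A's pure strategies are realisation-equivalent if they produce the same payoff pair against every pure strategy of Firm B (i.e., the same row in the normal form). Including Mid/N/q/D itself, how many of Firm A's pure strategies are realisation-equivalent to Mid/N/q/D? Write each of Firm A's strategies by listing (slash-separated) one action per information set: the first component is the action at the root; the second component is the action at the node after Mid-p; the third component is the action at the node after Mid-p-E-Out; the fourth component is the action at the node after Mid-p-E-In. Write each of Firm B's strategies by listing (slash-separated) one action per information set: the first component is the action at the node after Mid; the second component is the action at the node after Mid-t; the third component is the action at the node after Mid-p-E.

4

Row for Mid/N/q/D (columns t/W/Out, t/W/In, t/S/Out, t/S/In, p/W/Out, p/W/In, p/S/Out, p/S/In): (3,0) (3,0) (6,1) (6,1) (3,4) (3,4) (3,4) (3,4).
Under Mid/N/q/D, Firm A's choice at the node after Mid-p-E-Out and at the node after Mid-p-E-In can never be reached regardless of what Firm B does, so varying those choices leaves every outcome unchanged.
Holding the reachable choices fixed and varying the unreachable ones freely already gives 2 × 2 = 4 equivalent strategies.
No other strategy reproduces this row, so those 4 are the full class: Mid/N/s/B, Mid/N/s/D, Mid/N/q/B, Mid/N/q/D.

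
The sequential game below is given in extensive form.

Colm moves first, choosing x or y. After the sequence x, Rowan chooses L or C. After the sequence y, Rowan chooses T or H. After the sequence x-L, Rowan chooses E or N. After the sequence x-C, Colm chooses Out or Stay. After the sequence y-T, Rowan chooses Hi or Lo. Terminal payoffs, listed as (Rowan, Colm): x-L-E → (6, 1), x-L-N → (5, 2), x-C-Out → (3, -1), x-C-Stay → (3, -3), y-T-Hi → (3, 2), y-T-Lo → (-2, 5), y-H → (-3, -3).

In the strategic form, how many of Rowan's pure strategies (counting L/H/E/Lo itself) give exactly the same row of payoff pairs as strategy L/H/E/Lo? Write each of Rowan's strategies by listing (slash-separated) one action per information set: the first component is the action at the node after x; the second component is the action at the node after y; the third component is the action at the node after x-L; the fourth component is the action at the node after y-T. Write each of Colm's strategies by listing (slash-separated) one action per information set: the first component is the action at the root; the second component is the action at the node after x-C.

2

Row for L/H/E/Lo (columns x/Out, x/Stay, y/Out, y/Stay): (6,1) (6,1) (-3,-3) (-3,-3).
Under L/H/E/Lo, Rowan's choice at the node after y-T can never be reached regardless of what Colm does, so varying those choices leaves every outcome unchanged.
Holding the reachable choices fixed and varying the unreachable one freely already gives 2 equivalent strategies.
No other strategy reproduces this row, so those 2 are the full class: L/H/E/Hi, L/H/E/Lo.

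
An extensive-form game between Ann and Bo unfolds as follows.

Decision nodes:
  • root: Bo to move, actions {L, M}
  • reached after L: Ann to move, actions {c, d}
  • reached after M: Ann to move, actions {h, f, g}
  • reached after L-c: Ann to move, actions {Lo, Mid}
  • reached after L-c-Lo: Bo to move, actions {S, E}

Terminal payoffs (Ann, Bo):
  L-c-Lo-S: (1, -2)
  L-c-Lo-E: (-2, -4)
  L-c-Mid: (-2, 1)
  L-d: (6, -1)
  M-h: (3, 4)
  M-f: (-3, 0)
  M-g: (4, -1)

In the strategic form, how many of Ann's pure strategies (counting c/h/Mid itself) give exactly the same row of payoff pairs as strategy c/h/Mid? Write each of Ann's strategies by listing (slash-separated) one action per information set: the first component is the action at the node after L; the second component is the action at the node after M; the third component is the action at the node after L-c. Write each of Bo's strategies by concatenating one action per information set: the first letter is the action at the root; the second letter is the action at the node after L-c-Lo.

Row for c/h/Mid (columns LS, LE, MS, ME): (-2,1) (-2,1) (3,4) (3,4).
Every one of Ann's information sets is on the play path for some reply by Bo when Ann follows c/h/Mid.
Changing the action at any of them therefore changes at least one column, so only c/h/Mid itself gives this row.

1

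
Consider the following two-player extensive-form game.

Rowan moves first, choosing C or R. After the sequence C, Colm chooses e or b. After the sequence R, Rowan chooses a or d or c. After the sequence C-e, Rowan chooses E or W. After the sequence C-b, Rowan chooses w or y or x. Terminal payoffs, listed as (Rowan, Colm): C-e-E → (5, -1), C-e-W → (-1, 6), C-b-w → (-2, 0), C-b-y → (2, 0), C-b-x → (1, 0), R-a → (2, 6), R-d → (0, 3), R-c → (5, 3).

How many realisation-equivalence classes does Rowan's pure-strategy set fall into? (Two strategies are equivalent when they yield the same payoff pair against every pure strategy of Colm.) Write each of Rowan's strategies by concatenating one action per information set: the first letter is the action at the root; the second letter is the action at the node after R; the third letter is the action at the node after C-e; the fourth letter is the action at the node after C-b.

9

Rowan has 36 pure strategies: CaEw, CaEy, CaEx, CaWw, CaWy, CaWx, CdEw, CdEy, CdEx, CdWw, CdWy, CdWx, CcEw, CcEy, CcEx, CcWw, CcWy, CcWx, RaEw, RaEy, RaEx, RaWw, RaWy, RaWx, RdEw, RdEy, RdEx, RdWw, RdWy, RdWx, RcEw, RcEy, RcEx, RcWw, RcWy, RcWx. Columns: e, b.
{CaEw, CdEw, CcEw} → row (5,-1) (-2,0)
{CaEy, CdEy, CcEy} → row (5,-1) (2,0)
{CaEx, CdEx, CcEx} → row (5,-1) (1,0)
{CaWw, CdWw, CcWw} → row (-1,6) (-2,0)
{CaWy, CdWy, CcWy} → row (-1,6) (2,0)
{CaWx, CdWx, CcWx} → row (-1,6) (1,0)
{RaEw, RaEy, RaEx, RaWw, RaWy, RaWx} → row (2,6) (2,6)
{RdEw, RdEy, RdEx, RdWw, RdWy, RdWx} → row (0,3) (0,3)
{RcEw, RcEy, RcEx, RcWw, RcWy, RcWx} → row (5,3) (5,3)
That's 9 distinct rows out of 36 strategies.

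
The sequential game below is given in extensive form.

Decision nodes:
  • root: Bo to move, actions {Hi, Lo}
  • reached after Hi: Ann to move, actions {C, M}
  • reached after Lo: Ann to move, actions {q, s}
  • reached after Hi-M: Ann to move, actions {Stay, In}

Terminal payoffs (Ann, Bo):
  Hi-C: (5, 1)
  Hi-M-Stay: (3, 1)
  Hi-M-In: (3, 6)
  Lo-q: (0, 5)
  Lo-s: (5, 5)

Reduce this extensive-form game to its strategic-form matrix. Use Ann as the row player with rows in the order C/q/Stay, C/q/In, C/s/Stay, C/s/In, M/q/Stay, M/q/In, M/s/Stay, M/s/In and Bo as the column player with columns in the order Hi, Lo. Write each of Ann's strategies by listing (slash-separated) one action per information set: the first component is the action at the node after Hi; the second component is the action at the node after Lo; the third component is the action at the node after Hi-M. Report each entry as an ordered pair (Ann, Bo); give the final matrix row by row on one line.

Row C/q/Stay: Hi→(5,1), Lo→(0,5)
Row C/q/In: Hi→(5,1), Lo→(0,5)
Row C/s/Stay: Hi→(5,1), Lo→(5,5)
Row C/s/In: Hi→(5,1), Lo→(5,5)
Row M/q/Stay: Hi→(3,1), Lo→(0,5)
Row M/q/In: Hi→(3,6), Lo→(0,5)
Row M/s/Stay: Hi→(3,1), Lo→(5,5)
Row M/s/In: Hi→(3,6), Lo→(5,5)

C/q/Stay: (5,1) (0,5) | C/q/In: (5,1) (0,5) | C/s/Stay: (5,1) (5,5) | C/s/In: (5,1) (5,5) | M/q/Stay: (3,1) (0,5) | M/q/In: (3,6) (0,5) | M/s/Stay: (3,1) (5,5) | M/s/In: (3,6) (5,5)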